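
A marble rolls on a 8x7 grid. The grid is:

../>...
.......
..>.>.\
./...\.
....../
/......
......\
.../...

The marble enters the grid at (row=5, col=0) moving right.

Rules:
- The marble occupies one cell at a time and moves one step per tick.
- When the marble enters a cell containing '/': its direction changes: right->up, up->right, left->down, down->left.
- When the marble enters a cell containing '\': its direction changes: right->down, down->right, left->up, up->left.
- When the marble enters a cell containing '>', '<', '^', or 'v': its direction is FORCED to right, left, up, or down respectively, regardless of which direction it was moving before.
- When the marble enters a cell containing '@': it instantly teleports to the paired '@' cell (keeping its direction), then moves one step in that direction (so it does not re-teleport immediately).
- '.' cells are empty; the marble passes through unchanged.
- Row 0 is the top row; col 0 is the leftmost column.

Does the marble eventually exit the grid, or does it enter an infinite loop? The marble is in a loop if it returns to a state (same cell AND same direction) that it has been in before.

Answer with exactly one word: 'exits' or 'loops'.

Answer: exits

Derivation:
Step 1: enter (5,0), '/' deflects right->up, move up to (4,0)
Step 2: enter (4,0), '.' pass, move up to (3,0)
Step 3: enter (3,0), '.' pass, move up to (2,0)
Step 4: enter (2,0), '.' pass, move up to (1,0)
Step 5: enter (1,0), '.' pass, move up to (0,0)
Step 6: enter (0,0), '.' pass, move up to (-1,0)
Step 7: at (-1,0) — EXIT via top edge, pos 0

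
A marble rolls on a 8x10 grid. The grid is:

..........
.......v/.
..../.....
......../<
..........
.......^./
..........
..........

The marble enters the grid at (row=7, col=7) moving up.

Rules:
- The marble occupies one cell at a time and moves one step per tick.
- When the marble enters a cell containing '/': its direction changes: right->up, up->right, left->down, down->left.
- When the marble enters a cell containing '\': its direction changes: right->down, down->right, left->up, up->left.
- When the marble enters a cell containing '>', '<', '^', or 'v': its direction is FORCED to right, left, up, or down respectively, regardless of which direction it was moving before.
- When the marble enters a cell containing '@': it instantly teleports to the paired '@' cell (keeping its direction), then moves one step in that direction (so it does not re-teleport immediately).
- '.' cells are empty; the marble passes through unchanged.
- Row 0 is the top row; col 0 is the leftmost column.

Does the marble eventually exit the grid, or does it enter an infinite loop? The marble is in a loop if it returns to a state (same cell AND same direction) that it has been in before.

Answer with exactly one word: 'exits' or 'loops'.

Step 1: enter (7,7), '.' pass, move up to (6,7)
Step 2: enter (6,7), '.' pass, move up to (5,7)
Step 3: enter (5,7), '^' forces up->up, move up to (4,7)
Step 4: enter (4,7), '.' pass, move up to (3,7)
Step 5: enter (3,7), '.' pass, move up to (2,7)
Step 6: enter (2,7), '.' pass, move up to (1,7)
Step 7: enter (1,7), 'v' forces up->down, move down to (2,7)
Step 8: enter (2,7), '.' pass, move down to (3,7)
Step 9: enter (3,7), '.' pass, move down to (4,7)
Step 10: enter (4,7), '.' pass, move down to (5,7)
Step 11: enter (5,7), '^' forces down->up, move up to (4,7)
Step 12: at (4,7) dir=up — LOOP DETECTED (seen before)

Answer: loops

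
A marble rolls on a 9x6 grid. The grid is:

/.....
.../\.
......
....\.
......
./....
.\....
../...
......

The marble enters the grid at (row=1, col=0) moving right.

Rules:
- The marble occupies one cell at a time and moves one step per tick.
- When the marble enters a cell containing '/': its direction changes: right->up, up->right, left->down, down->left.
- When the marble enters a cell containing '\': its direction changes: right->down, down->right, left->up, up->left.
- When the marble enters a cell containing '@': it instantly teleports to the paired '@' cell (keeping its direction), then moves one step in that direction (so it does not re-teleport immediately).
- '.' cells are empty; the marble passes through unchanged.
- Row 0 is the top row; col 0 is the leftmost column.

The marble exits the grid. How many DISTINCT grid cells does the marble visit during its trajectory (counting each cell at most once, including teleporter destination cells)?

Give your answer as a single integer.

Answer: 5

Derivation:
Step 1: enter (1,0), '.' pass, move right to (1,1)
Step 2: enter (1,1), '.' pass, move right to (1,2)
Step 3: enter (1,2), '.' pass, move right to (1,3)
Step 4: enter (1,3), '/' deflects right->up, move up to (0,3)
Step 5: enter (0,3), '.' pass, move up to (-1,3)
Step 6: at (-1,3) — EXIT via top edge, pos 3
Distinct cells visited: 5 (path length 5)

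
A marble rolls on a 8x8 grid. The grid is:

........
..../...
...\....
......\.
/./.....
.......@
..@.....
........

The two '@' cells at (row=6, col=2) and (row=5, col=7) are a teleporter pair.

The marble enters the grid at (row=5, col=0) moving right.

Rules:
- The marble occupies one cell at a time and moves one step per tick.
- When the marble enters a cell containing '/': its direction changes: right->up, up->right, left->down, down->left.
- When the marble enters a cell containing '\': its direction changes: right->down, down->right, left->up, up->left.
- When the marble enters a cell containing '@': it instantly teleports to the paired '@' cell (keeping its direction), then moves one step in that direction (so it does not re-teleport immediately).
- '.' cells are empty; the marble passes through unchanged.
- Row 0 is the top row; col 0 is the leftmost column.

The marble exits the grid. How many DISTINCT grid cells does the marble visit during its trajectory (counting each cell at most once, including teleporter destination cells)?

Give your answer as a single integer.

Answer: 14

Derivation:
Step 1: enter (5,0), '.' pass, move right to (5,1)
Step 2: enter (5,1), '.' pass, move right to (5,2)
Step 3: enter (5,2), '.' pass, move right to (5,3)
Step 4: enter (5,3), '.' pass, move right to (5,4)
Step 5: enter (5,4), '.' pass, move right to (5,5)
Step 6: enter (5,5), '.' pass, move right to (5,6)
Step 7: enter (5,6), '.' pass, move right to (5,7)
Step 8: enter (5,7), '@' teleport (5,7)->(6,2), also enter (6,2), move right to (6,3)
Step 9: enter (6,3), '.' pass, move right to (6,4)
Step 10: enter (6,4), '.' pass, move right to (6,5)
Step 11: enter (6,5), '.' pass, move right to (6,6)
Step 12: enter (6,6), '.' pass, move right to (6,7)
Step 13: enter (6,7), '.' pass, move right to (6,8)
Step 14: at (6,8) — EXIT via right edge, pos 6
Distinct cells visited: 14 (path length 14)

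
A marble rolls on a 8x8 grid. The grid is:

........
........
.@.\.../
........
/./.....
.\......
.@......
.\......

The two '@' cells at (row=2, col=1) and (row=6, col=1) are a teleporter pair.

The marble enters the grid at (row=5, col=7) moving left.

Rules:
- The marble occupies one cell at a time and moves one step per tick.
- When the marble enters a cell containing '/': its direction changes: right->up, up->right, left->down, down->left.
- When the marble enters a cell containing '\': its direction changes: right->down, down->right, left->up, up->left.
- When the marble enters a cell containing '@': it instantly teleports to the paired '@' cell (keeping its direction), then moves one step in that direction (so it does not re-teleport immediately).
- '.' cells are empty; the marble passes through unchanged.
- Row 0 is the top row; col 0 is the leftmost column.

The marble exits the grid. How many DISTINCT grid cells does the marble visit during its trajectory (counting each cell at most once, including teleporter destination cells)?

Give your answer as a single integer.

Answer: 12

Derivation:
Step 1: enter (5,7), '.' pass, move left to (5,6)
Step 2: enter (5,6), '.' pass, move left to (5,5)
Step 3: enter (5,5), '.' pass, move left to (5,4)
Step 4: enter (5,4), '.' pass, move left to (5,3)
Step 5: enter (5,3), '.' pass, move left to (5,2)
Step 6: enter (5,2), '.' pass, move left to (5,1)
Step 7: enter (5,1), '\' deflects left->up, move up to (4,1)
Step 8: enter (4,1), '.' pass, move up to (3,1)
Step 9: enter (3,1), '.' pass, move up to (2,1)
Step 10: enter (2,1), '@' teleport (2,1)->(6,1), also enter (6,1), move up to (5,1)
Step 11: enter (5,1), '\' deflects up->left, move left to (5,0)
Step 12: enter (5,0), '.' pass, move left to (5,-1)
Step 13: at (5,-1) — EXIT via left edge, pos 5
Distinct cells visited: 12 (path length 13)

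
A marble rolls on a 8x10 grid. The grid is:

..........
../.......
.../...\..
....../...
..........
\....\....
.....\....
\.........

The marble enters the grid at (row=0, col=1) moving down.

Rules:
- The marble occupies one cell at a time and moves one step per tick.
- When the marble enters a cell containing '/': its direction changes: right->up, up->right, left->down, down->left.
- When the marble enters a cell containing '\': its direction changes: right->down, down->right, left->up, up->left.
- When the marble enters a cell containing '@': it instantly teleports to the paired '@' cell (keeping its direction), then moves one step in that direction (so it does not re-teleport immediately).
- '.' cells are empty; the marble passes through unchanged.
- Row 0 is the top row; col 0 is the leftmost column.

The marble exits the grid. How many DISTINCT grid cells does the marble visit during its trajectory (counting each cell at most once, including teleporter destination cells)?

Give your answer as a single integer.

Answer: 8

Derivation:
Step 1: enter (0,1), '.' pass, move down to (1,1)
Step 2: enter (1,1), '.' pass, move down to (2,1)
Step 3: enter (2,1), '.' pass, move down to (3,1)
Step 4: enter (3,1), '.' pass, move down to (4,1)
Step 5: enter (4,1), '.' pass, move down to (5,1)
Step 6: enter (5,1), '.' pass, move down to (6,1)
Step 7: enter (6,1), '.' pass, move down to (7,1)
Step 8: enter (7,1), '.' pass, move down to (8,1)
Step 9: at (8,1) — EXIT via bottom edge, pos 1
Distinct cells visited: 8 (path length 8)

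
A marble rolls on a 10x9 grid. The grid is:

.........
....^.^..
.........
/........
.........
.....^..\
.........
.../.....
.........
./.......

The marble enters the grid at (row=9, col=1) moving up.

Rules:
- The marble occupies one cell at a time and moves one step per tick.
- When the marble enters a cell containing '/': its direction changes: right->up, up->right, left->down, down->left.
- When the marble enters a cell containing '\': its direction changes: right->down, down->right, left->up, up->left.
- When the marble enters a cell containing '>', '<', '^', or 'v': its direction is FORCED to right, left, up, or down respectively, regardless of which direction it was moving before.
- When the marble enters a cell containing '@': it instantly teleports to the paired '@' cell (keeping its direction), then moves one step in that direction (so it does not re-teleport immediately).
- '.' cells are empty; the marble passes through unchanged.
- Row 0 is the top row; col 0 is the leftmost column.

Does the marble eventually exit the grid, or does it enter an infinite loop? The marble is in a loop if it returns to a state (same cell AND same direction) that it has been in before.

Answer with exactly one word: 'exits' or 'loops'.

Answer: exits

Derivation:
Step 1: enter (9,1), '/' deflects up->right, move right to (9,2)
Step 2: enter (9,2), '.' pass, move right to (9,3)
Step 3: enter (9,3), '.' pass, move right to (9,4)
Step 4: enter (9,4), '.' pass, move right to (9,5)
Step 5: enter (9,5), '.' pass, move right to (9,6)
Step 6: enter (9,6), '.' pass, move right to (9,7)
Step 7: enter (9,7), '.' pass, move right to (9,8)
Step 8: enter (9,8), '.' pass, move right to (9,9)
Step 9: at (9,9) — EXIT via right edge, pos 9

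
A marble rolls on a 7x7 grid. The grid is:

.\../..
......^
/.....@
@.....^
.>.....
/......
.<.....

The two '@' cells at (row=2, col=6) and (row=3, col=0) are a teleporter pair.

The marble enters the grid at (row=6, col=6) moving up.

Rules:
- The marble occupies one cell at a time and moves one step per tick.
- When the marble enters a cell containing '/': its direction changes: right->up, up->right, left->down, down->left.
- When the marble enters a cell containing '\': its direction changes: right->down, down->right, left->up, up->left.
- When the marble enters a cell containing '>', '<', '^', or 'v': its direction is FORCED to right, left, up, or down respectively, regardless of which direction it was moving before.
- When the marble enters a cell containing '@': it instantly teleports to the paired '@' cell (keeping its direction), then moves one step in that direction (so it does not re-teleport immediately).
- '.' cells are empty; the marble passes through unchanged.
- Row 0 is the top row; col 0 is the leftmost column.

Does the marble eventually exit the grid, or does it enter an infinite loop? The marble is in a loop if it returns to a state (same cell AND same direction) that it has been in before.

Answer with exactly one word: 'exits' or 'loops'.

Answer: loops

Derivation:
Step 1: enter (6,6), '.' pass, move up to (5,6)
Step 2: enter (5,6), '.' pass, move up to (4,6)
Step 3: enter (4,6), '.' pass, move up to (3,6)
Step 4: enter (3,6), '^' forces up->up, move up to (2,6)
Step 5: enter (2,6), '@' teleport (2,6)->(3,0), also enter (3,0), move up to (2,0)
Step 6: enter (2,0), '/' deflects up->right, move right to (2,1)
Step 7: enter (2,1), '.' pass, move right to (2,2)
Step 8: enter (2,2), '.' pass, move right to (2,3)
Step 9: enter (2,3), '.' pass, move right to (2,4)
Step 10: enter (2,4), '.' pass, move right to (2,5)
Step 11: enter (2,5), '.' pass, move right to (2,6)
Step 12: enter (2,6), '@' teleport (2,6)->(3,0), also enter (3,0), move right to (3,1)
Step 13: enter (3,1), '.' pass, move right to (3,2)
Step 14: enter (3,2), '.' pass, move right to (3,3)
Step 15: enter (3,3), '.' pass, move right to (3,4)
Step 16: enter (3,4), '.' pass, move right to (3,5)
Step 17: enter (3,5), '.' pass, move right to (3,6)
Step 18: enter (3,6), '^' forces right->up, move up to (2,6)
Step 19: at (2,6) dir=up — LOOP DETECTED (seen before)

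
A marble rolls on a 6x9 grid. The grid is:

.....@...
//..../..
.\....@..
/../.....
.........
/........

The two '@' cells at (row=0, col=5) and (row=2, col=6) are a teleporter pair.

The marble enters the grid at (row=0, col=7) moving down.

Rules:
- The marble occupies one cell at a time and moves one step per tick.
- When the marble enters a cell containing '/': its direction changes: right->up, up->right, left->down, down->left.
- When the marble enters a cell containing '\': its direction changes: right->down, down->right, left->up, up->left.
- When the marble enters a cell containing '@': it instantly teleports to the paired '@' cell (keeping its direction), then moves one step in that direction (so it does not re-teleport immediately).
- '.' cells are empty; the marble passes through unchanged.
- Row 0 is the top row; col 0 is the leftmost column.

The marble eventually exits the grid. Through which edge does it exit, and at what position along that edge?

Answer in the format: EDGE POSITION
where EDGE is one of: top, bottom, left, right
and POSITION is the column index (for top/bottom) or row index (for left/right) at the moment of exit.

Step 1: enter (0,7), '.' pass, move down to (1,7)
Step 2: enter (1,7), '.' pass, move down to (2,7)
Step 3: enter (2,7), '.' pass, move down to (3,7)
Step 4: enter (3,7), '.' pass, move down to (4,7)
Step 5: enter (4,7), '.' pass, move down to (5,7)
Step 6: enter (5,7), '.' pass, move down to (6,7)
Step 7: at (6,7) — EXIT via bottom edge, pos 7

Answer: bottom 7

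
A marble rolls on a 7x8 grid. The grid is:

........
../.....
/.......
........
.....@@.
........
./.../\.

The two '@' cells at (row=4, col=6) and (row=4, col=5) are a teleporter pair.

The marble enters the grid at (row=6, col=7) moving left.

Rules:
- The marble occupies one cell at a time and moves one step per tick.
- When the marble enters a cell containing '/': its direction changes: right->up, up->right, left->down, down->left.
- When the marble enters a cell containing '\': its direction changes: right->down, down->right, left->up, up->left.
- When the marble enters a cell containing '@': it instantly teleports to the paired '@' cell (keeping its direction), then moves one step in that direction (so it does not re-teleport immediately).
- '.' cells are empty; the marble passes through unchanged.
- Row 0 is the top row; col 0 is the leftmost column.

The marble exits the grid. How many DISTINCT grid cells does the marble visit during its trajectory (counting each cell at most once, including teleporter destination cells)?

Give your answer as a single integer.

Step 1: enter (6,7), '.' pass, move left to (6,6)
Step 2: enter (6,6), '\' deflects left->up, move up to (5,6)
Step 3: enter (5,6), '.' pass, move up to (4,6)
Step 4: enter (4,6), '@' teleport (4,6)->(4,5), also enter (4,5), move up to (3,5)
Step 5: enter (3,5), '.' pass, move up to (2,5)
Step 6: enter (2,5), '.' pass, move up to (1,5)
Step 7: enter (1,5), '.' pass, move up to (0,5)
Step 8: enter (0,5), '.' pass, move up to (-1,5)
Step 9: at (-1,5) — EXIT via top edge, pos 5
Distinct cells visited: 9 (path length 9)

Answer: 9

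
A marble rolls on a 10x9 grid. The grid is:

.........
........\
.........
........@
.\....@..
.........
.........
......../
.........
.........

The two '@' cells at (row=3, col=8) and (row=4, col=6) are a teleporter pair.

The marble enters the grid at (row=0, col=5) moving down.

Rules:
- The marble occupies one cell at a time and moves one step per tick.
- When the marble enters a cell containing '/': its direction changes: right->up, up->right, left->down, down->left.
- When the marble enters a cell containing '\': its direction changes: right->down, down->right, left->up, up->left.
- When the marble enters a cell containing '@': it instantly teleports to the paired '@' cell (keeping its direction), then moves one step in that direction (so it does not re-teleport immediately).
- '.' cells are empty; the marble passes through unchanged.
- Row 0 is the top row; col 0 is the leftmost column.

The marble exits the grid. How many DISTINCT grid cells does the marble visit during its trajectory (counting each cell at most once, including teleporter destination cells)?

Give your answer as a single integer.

Step 1: enter (0,5), '.' pass, move down to (1,5)
Step 2: enter (1,5), '.' pass, move down to (2,5)
Step 3: enter (2,5), '.' pass, move down to (3,5)
Step 4: enter (3,5), '.' pass, move down to (4,5)
Step 5: enter (4,5), '.' pass, move down to (5,5)
Step 6: enter (5,5), '.' pass, move down to (6,5)
Step 7: enter (6,5), '.' pass, move down to (7,5)
Step 8: enter (7,5), '.' pass, move down to (8,5)
Step 9: enter (8,5), '.' pass, move down to (9,5)
Step 10: enter (9,5), '.' pass, move down to (10,5)
Step 11: at (10,5) — EXIT via bottom edge, pos 5
Distinct cells visited: 10 (path length 10)

Answer: 10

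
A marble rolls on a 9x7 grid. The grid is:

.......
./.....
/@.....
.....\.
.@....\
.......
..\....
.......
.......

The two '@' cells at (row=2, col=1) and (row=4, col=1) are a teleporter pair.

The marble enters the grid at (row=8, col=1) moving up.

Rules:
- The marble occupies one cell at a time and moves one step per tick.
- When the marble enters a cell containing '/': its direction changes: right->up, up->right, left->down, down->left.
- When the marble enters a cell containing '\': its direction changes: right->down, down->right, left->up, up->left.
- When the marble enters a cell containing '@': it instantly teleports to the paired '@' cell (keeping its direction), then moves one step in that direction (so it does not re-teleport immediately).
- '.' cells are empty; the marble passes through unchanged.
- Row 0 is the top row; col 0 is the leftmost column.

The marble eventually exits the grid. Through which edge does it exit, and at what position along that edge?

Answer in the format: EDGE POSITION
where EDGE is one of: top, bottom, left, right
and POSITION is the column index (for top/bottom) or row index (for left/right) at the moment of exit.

Step 1: enter (8,1), '.' pass, move up to (7,1)
Step 2: enter (7,1), '.' pass, move up to (6,1)
Step 3: enter (6,1), '.' pass, move up to (5,1)
Step 4: enter (5,1), '.' pass, move up to (4,1)
Step 5: enter (4,1), '@' teleport (4,1)->(2,1), also enter (2,1), move up to (1,1)
Step 6: enter (1,1), '/' deflects up->right, move right to (1,2)
Step 7: enter (1,2), '.' pass, move right to (1,3)
Step 8: enter (1,3), '.' pass, move right to (1,4)
Step 9: enter (1,4), '.' pass, move right to (1,5)
Step 10: enter (1,5), '.' pass, move right to (1,6)
Step 11: enter (1,6), '.' pass, move right to (1,7)
Step 12: at (1,7) — EXIT via right edge, pos 1

Answer: right 1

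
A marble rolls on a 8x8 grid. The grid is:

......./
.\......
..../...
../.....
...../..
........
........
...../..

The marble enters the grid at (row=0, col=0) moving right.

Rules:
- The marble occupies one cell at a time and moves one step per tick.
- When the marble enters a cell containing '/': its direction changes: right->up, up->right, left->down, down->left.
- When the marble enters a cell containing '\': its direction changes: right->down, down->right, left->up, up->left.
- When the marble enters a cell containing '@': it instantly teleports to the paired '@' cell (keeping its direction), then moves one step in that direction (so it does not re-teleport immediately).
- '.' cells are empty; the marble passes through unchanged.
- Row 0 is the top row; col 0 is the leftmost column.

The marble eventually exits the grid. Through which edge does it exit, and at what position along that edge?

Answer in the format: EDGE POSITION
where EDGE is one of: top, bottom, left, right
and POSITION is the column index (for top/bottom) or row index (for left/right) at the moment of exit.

Step 1: enter (0,0), '.' pass, move right to (0,1)
Step 2: enter (0,1), '.' pass, move right to (0,2)
Step 3: enter (0,2), '.' pass, move right to (0,3)
Step 4: enter (0,3), '.' pass, move right to (0,4)
Step 5: enter (0,4), '.' pass, move right to (0,5)
Step 6: enter (0,5), '.' pass, move right to (0,6)
Step 7: enter (0,6), '.' pass, move right to (0,7)
Step 8: enter (0,7), '/' deflects right->up, move up to (-1,7)
Step 9: at (-1,7) — EXIT via top edge, pos 7

Answer: top 7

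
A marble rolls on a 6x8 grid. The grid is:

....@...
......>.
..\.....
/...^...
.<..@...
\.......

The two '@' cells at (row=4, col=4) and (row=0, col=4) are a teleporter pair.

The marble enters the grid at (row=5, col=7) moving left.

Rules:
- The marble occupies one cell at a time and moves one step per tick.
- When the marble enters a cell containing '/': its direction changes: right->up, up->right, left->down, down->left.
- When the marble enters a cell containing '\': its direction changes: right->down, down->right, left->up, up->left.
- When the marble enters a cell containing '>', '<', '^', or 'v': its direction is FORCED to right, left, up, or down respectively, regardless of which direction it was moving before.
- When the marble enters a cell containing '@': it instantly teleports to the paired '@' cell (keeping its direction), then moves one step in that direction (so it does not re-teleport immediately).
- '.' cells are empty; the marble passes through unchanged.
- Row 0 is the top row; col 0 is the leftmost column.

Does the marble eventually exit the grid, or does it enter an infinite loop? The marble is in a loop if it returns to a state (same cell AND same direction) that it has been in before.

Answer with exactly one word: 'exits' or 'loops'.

Step 1: enter (5,7), '.' pass, move left to (5,6)
Step 2: enter (5,6), '.' pass, move left to (5,5)
Step 3: enter (5,5), '.' pass, move left to (5,4)
Step 4: enter (5,4), '.' pass, move left to (5,3)
Step 5: enter (5,3), '.' pass, move left to (5,2)
Step 6: enter (5,2), '.' pass, move left to (5,1)
Step 7: enter (5,1), '.' pass, move left to (5,0)
Step 8: enter (5,0), '\' deflects left->up, move up to (4,0)
Step 9: enter (4,0), '.' pass, move up to (3,0)
Step 10: enter (3,0), '/' deflects up->right, move right to (3,1)
Step 11: enter (3,1), '.' pass, move right to (3,2)
Step 12: enter (3,2), '.' pass, move right to (3,3)
Step 13: enter (3,3), '.' pass, move right to (3,4)
Step 14: enter (3,4), '^' forces right->up, move up to (2,4)
Step 15: enter (2,4), '.' pass, move up to (1,4)
Step 16: enter (1,4), '.' pass, move up to (0,4)
Step 17: enter (0,4), '@' teleport (0,4)->(4,4), also enter (4,4), move up to (3,4)
Step 18: enter (3,4), '^' forces up->up, move up to (2,4)
Step 19: at (2,4) dir=up — LOOP DETECTED (seen before)

Answer: loops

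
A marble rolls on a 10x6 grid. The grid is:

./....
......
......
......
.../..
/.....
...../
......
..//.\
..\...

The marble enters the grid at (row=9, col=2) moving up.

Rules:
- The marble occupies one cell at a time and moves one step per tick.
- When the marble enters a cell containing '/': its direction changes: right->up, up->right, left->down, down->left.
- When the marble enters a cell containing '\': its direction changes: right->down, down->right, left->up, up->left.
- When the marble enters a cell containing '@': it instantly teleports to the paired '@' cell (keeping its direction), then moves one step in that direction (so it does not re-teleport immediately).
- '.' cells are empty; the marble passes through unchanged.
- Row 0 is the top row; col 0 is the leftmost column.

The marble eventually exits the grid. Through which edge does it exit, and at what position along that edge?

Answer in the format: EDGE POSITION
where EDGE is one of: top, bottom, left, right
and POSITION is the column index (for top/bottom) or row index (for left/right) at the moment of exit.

Answer: left 9

Derivation:
Step 1: enter (9,2), '\' deflects up->left, move left to (9,1)
Step 2: enter (9,1), '.' pass, move left to (9,0)
Step 3: enter (9,0), '.' pass, move left to (9,-1)
Step 4: at (9,-1) — EXIT via left edge, pos 9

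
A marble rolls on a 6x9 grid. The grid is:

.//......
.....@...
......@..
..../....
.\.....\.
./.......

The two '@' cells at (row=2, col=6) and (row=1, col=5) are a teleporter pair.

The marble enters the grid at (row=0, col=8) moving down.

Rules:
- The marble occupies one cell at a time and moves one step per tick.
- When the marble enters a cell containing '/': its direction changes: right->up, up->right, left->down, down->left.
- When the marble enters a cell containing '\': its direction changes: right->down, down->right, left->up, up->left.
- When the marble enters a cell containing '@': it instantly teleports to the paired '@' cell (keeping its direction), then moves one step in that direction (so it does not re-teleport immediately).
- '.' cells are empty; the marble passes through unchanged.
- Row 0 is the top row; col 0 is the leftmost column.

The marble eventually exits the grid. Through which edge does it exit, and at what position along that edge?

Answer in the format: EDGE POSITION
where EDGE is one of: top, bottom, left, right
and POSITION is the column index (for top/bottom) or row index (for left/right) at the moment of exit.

Answer: bottom 8

Derivation:
Step 1: enter (0,8), '.' pass, move down to (1,8)
Step 2: enter (1,8), '.' pass, move down to (2,8)
Step 3: enter (2,8), '.' pass, move down to (3,8)
Step 4: enter (3,8), '.' pass, move down to (4,8)
Step 5: enter (4,8), '.' pass, move down to (5,8)
Step 6: enter (5,8), '.' pass, move down to (6,8)
Step 7: at (6,8) — EXIT via bottom edge, pos 8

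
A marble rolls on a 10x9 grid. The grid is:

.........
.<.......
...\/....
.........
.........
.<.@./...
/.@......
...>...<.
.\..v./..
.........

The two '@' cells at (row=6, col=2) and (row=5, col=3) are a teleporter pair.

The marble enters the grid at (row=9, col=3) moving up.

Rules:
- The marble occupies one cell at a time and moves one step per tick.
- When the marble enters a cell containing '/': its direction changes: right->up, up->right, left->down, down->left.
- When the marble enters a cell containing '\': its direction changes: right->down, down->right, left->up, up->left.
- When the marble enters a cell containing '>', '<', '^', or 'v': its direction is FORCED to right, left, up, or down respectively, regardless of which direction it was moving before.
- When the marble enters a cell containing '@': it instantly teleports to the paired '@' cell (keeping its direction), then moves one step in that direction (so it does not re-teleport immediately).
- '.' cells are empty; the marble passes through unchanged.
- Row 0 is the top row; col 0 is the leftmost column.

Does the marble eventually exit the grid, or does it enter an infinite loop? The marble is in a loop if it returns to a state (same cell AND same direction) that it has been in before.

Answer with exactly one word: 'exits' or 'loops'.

Answer: loops

Derivation:
Step 1: enter (9,3), '.' pass, move up to (8,3)
Step 2: enter (8,3), '.' pass, move up to (7,3)
Step 3: enter (7,3), '>' forces up->right, move right to (7,4)
Step 4: enter (7,4), '.' pass, move right to (7,5)
Step 5: enter (7,5), '.' pass, move right to (7,6)
Step 6: enter (7,6), '.' pass, move right to (7,7)
Step 7: enter (7,7), '<' forces right->left, move left to (7,6)
Step 8: enter (7,6), '.' pass, move left to (7,5)
Step 9: enter (7,5), '.' pass, move left to (7,4)
Step 10: enter (7,4), '.' pass, move left to (7,3)
Step 11: enter (7,3), '>' forces left->right, move right to (7,4)
Step 12: at (7,4) dir=right — LOOP DETECTED (seen before)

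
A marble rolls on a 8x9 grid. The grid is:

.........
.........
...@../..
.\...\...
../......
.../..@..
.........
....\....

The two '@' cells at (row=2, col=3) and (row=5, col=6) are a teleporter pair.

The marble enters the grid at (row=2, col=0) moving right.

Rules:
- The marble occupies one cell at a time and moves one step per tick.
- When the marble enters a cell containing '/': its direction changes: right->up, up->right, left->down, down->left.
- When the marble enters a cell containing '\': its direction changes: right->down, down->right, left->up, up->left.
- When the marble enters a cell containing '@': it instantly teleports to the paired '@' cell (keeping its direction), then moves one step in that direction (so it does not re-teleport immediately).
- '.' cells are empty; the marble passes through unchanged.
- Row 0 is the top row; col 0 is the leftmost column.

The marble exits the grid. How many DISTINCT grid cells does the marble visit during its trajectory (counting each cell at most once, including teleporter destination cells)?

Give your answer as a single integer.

Answer: 7

Derivation:
Step 1: enter (2,0), '.' pass, move right to (2,1)
Step 2: enter (2,1), '.' pass, move right to (2,2)
Step 3: enter (2,2), '.' pass, move right to (2,3)
Step 4: enter (2,3), '@' teleport (2,3)->(5,6), also enter (5,6), move right to (5,7)
Step 5: enter (5,7), '.' pass, move right to (5,8)
Step 6: enter (5,8), '.' pass, move right to (5,9)
Step 7: at (5,9) — EXIT via right edge, pos 5
Distinct cells visited: 7 (path length 7)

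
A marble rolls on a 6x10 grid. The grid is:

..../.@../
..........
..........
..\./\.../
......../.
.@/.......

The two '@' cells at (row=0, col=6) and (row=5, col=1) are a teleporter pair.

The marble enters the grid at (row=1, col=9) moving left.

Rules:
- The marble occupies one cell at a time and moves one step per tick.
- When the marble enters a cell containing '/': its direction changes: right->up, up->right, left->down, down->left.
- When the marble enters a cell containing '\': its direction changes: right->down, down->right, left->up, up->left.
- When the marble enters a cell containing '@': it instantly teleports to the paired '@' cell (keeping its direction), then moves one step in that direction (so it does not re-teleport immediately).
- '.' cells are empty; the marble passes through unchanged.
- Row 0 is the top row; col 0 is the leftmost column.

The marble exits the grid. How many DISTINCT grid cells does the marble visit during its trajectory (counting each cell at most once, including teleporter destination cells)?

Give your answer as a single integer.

Step 1: enter (1,9), '.' pass, move left to (1,8)
Step 2: enter (1,8), '.' pass, move left to (1,7)
Step 3: enter (1,7), '.' pass, move left to (1,6)
Step 4: enter (1,6), '.' pass, move left to (1,5)
Step 5: enter (1,5), '.' pass, move left to (1,4)
Step 6: enter (1,4), '.' pass, move left to (1,3)
Step 7: enter (1,3), '.' pass, move left to (1,2)
Step 8: enter (1,2), '.' pass, move left to (1,1)
Step 9: enter (1,1), '.' pass, move left to (1,0)
Step 10: enter (1,0), '.' pass, move left to (1,-1)
Step 11: at (1,-1) — EXIT via left edge, pos 1
Distinct cells visited: 10 (path length 10)

Answer: 10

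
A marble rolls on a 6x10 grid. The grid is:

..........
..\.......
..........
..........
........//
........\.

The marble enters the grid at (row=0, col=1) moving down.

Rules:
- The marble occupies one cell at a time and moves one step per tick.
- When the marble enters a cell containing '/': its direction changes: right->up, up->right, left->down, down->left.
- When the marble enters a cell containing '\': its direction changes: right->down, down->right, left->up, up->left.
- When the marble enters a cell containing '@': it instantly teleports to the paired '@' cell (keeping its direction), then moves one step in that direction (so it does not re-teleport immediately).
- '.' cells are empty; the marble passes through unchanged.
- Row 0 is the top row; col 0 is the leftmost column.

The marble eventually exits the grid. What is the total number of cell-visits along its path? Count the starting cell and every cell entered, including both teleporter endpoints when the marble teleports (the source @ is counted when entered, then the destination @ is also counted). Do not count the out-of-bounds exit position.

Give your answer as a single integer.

Step 1: enter (0,1), '.' pass, move down to (1,1)
Step 2: enter (1,1), '.' pass, move down to (2,1)
Step 3: enter (2,1), '.' pass, move down to (3,1)
Step 4: enter (3,1), '.' pass, move down to (4,1)
Step 5: enter (4,1), '.' pass, move down to (5,1)
Step 6: enter (5,1), '.' pass, move down to (6,1)
Step 7: at (6,1) — EXIT via bottom edge, pos 1
Path length (cell visits): 6

Answer: 6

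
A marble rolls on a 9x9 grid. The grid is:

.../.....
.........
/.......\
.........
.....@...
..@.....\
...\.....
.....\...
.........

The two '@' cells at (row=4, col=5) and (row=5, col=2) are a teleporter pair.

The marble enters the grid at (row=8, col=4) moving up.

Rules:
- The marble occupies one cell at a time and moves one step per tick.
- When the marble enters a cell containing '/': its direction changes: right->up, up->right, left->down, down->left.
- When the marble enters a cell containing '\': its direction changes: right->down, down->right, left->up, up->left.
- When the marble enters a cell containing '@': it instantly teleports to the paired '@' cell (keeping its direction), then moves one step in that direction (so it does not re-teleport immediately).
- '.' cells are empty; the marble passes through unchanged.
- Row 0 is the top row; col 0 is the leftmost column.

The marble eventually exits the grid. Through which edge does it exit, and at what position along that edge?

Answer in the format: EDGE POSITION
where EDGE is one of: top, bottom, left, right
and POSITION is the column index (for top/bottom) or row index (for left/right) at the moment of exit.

Answer: top 4

Derivation:
Step 1: enter (8,4), '.' pass, move up to (7,4)
Step 2: enter (7,4), '.' pass, move up to (6,4)
Step 3: enter (6,4), '.' pass, move up to (5,4)
Step 4: enter (5,4), '.' pass, move up to (4,4)
Step 5: enter (4,4), '.' pass, move up to (3,4)
Step 6: enter (3,4), '.' pass, move up to (2,4)
Step 7: enter (2,4), '.' pass, move up to (1,4)
Step 8: enter (1,4), '.' pass, move up to (0,4)
Step 9: enter (0,4), '.' pass, move up to (-1,4)
Step 10: at (-1,4) — EXIT via top edge, pos 4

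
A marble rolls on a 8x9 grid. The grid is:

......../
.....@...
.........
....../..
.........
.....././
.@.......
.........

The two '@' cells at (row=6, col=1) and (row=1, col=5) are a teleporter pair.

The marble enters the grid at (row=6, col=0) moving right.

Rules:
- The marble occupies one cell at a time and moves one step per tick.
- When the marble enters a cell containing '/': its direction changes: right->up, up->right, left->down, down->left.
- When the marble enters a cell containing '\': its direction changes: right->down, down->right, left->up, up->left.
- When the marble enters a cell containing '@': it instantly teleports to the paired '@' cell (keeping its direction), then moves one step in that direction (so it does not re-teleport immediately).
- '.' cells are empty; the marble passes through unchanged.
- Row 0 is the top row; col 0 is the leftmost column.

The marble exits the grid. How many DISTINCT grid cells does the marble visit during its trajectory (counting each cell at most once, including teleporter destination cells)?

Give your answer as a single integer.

Step 1: enter (6,0), '.' pass, move right to (6,1)
Step 2: enter (6,1), '@' teleport (6,1)->(1,5), also enter (1,5), move right to (1,6)
Step 3: enter (1,6), '.' pass, move right to (1,7)
Step 4: enter (1,7), '.' pass, move right to (1,8)
Step 5: enter (1,8), '.' pass, move right to (1,9)
Step 6: at (1,9) — EXIT via right edge, pos 1
Distinct cells visited: 6 (path length 6)

Answer: 6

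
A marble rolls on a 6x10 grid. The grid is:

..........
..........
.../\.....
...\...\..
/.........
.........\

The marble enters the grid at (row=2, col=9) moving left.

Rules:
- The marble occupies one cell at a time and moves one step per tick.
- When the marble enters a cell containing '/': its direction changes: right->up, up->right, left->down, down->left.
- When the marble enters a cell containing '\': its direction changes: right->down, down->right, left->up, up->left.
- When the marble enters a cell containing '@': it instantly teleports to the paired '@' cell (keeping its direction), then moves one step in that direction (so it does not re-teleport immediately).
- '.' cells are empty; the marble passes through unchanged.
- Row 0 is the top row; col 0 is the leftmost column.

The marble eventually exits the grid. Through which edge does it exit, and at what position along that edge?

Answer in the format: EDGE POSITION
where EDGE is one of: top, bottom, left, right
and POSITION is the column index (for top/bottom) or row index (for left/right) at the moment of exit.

Step 1: enter (2,9), '.' pass, move left to (2,8)
Step 2: enter (2,8), '.' pass, move left to (2,7)
Step 3: enter (2,7), '.' pass, move left to (2,6)
Step 4: enter (2,6), '.' pass, move left to (2,5)
Step 5: enter (2,5), '.' pass, move left to (2,4)
Step 6: enter (2,4), '\' deflects left->up, move up to (1,4)
Step 7: enter (1,4), '.' pass, move up to (0,4)
Step 8: enter (0,4), '.' pass, move up to (-1,4)
Step 9: at (-1,4) — EXIT via top edge, pos 4

Answer: top 4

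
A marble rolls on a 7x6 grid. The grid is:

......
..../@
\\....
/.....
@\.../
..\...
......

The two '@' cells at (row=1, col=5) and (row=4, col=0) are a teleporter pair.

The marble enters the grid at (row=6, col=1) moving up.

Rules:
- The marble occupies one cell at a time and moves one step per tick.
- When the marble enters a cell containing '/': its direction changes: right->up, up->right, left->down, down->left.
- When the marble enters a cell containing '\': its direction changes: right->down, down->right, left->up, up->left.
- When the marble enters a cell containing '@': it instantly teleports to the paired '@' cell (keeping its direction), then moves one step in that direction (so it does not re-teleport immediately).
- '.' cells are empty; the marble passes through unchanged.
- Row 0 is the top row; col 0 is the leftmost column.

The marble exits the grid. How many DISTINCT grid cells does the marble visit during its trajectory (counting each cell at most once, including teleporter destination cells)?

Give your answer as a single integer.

Answer: 11

Derivation:
Step 1: enter (6,1), '.' pass, move up to (5,1)
Step 2: enter (5,1), '.' pass, move up to (4,1)
Step 3: enter (4,1), '\' deflects up->left, move left to (4,0)
Step 4: enter (4,0), '@' teleport (4,0)->(1,5), also enter (1,5), move left to (1,4)
Step 5: enter (1,4), '/' deflects left->down, move down to (2,4)
Step 6: enter (2,4), '.' pass, move down to (3,4)
Step 7: enter (3,4), '.' pass, move down to (4,4)
Step 8: enter (4,4), '.' pass, move down to (5,4)
Step 9: enter (5,4), '.' pass, move down to (6,4)
Step 10: enter (6,4), '.' pass, move down to (7,4)
Step 11: at (7,4) — EXIT via bottom edge, pos 4
Distinct cells visited: 11 (path length 11)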